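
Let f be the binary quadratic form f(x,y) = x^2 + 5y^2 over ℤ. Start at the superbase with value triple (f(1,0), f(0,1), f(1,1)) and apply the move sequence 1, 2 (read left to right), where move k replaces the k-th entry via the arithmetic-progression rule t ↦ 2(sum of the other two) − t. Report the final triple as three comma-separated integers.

start (1,5,6) = (f(1,0),f(0,1),f(1,1))
replace slot 1: 2·(5+6) − 1 = 21 → (21,5,6)
replace slot 2: 2·(21+6) − 5 = 49 → (21,49,6)

21,49,6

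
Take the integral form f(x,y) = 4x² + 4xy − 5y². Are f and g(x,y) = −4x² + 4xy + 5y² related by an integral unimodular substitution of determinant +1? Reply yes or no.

D₁ = 96, D₂ = 96
river cycle of f (length 4): (-5, 6, 3), (3, 6, -5), (-5, 4, 4), (4, 4, -5)
river cycle of g (length 4): (5, 6, -3), (-3, 6, 5), (5, 4, -4), (-4, 4, 5)
cycles differ ⇒ inequivalent

no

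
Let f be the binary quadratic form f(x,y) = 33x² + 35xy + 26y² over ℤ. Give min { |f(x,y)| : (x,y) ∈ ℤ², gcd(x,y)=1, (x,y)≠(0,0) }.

translate: b→-31 (≡35 mod 66), so (33,35,26)→(33,-31,24)
flip: (33,-31,24)→(24,31,33)
translate: b→-17 (≡31 mod 48), so (24,31,33)→(24,-17,26)
reduced (well bottom): (24,-17,26) with a≤c, −a<b≤a
well minimum = a = 24

24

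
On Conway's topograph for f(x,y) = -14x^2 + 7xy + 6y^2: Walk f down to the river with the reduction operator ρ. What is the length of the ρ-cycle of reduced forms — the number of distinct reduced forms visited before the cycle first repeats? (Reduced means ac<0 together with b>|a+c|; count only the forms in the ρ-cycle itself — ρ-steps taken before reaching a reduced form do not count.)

D = 385, ⌊√D⌋ = 19
descent: ρ → (6,17,-4)  [lands on river]
river: ρ → (-4,15,10)
river: ρ → (10,5,-9)
river: ρ → (-9,13,6)
river: ρ → (6,11,-11)
river: ρ → (-11,11,6)
river: ρ → (6,13,-9)
river: ρ → (-9,5,10)
river: ρ → (10,15,-4)
river: ρ → (-4,17,6)
river: ρ → (6,19,-1)
river: ρ → (-1,19,6)
ρ-cycle length = 12 (tail of 1 descent step not counted)

12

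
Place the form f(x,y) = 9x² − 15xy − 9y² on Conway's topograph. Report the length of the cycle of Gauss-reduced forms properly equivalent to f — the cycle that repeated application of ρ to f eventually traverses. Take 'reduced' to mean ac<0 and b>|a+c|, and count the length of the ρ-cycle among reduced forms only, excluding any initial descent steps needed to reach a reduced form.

D = 549, ⌊√D⌋ = 23
descent: ρ → (-9,15,9)  [lands on river]
river: ρ → (9,21,-3)
river: ρ → (-3,21,9)
river: ρ → (9,15,-9)
river: ρ → (-9,21,3)
river: ρ → (3,21,-9)
ρ-cycle length = 6 (tail of 1 descent step not counted)

6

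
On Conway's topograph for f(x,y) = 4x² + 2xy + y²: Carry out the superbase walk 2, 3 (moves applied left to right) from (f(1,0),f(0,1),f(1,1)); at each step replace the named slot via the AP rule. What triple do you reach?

start (4,1,7) = (f(1,0),f(0,1),f(1,1))
replace slot 2: 2·(4+7) − 1 = 21 → (4,21,7)
replace slot 3: 2·(4+21) − 7 = 43 → (4,21,43)

4,21,43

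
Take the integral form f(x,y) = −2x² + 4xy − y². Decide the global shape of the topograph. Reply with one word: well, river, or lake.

D = b²−4ac = 4² − 4·(-2)·(-1) = 8
D > 0 non-square ⇒ indefinite ⇒ periodic river

river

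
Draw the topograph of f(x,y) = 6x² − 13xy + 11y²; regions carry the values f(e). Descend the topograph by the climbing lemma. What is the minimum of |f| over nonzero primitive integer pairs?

translate: b→-1 (≡-13 mod 12), so (6,-13,11)→(6,-1,4)
flip: (6,-1,4)→(4,1,6)
reduced (well bottom): (4,1,6) with a≤c, −a<b≤a
well minimum = a = 4

4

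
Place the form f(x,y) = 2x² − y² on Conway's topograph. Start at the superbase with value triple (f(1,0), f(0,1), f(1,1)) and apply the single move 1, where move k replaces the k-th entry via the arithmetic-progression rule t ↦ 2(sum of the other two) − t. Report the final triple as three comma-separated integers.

start (2,-1,1) = (f(1,0),f(0,1),f(1,1))
replace slot 1: 2·((-1)+1) − 2 = -2 → (-2,-1,1)

-2,-1,1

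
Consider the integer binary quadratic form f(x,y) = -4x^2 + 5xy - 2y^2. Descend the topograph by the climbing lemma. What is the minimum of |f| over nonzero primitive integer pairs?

translate: b→3 (≡-5 mod 8), so (4,-5,2)→(4,3,1)
flip: (4,3,1)→(1,-3,4)
translate: b→1 (≡-3 mod 2), so (1,-3,4)→(1,1,2)
reduced (well bottom): (1,1,2) with a≤c, −a<b≤a
well minimum |f| = |-1| = 1 (negative-definite)

1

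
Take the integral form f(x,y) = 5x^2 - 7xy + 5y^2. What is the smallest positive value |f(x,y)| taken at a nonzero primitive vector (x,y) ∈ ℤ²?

translate: b→3 (≡-7 mod 10), so (5,-7,5)→(5,3,3)
flip: (5,3,3)→(3,-3,5)
translate: b→3 (≡-3 mod 6), so (3,-3,5)→(3,3,5)
reduced (well bottom): (3,3,5) with a≤c, −a<b≤a
well minimum = a = 3

3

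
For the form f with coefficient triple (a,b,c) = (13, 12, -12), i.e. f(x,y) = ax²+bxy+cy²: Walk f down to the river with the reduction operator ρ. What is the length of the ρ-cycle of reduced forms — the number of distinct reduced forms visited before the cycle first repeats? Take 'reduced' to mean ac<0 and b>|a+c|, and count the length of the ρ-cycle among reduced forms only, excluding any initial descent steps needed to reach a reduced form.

D = 768, ⌊√D⌋ = 27
river: ρ → (-12,12,13)
river: ρ → (13,14,-11)
river: ρ → (-11,8,16)
river: ρ → (16,24,-3)
river: ρ → (-3,24,16)
river: ρ → (16,8,-11)
river: ρ → (-11,14,13)
river: ρ → (13,12,-12)
ρ-cycle length = 8 (tail of 0 descent steps not counted)

8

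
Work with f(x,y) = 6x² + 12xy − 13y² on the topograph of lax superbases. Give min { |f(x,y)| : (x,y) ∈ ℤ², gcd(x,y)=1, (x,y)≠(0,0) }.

river: ρ → (-13,14,5)
river: ρ → (5,16,-10)
river: ρ → (-10,4,11)
river: ρ → (11,18,-3)
river: ρ → (-3,18,11)
river: ρ → (11,4,-10)
river: ρ → (-10,16,5)
river: ρ → (5,14,-13)
river: ρ → (-13,12,6)
river: ρ → (6,12,-13)
closes: descent 0, river 10
min |a| on river = 3

3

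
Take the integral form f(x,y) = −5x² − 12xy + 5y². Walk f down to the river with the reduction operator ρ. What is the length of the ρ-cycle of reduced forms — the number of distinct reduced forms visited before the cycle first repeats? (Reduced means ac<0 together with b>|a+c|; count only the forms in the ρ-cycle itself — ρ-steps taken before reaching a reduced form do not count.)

D = 244, ⌊√D⌋ = 15
descent: ρ → (5,12,-5)  [lands on river]
river: ρ → (-5,8,9)
river: ρ → (9,10,-4)
river: ρ → (-4,14,3)
river: ρ → (3,10,-12)
river: ρ → (-12,14,1)
river: ρ → (1,14,-12)
river: ρ → (-12,10,3)
river: ρ → (3,14,-4)
river: ρ → (-4,10,9)
river: ρ → (9,8,-5)
river: ρ → (-5,12,5)
river: ρ → (5,8,-9)
river: ρ → (-9,10,4)
river: ρ → (4,14,-3)
river: ρ → (-3,10,12)
river: ρ → (12,14,-1)
river: ρ → (-1,14,12)
river: ρ → (12,10,-3)
river: ρ → (-3,14,4)
river: ρ → (4,10,-9)
river: ρ → (-9,8,5)
ρ-cycle length = 22 (tail of 1 descent step not counted)

22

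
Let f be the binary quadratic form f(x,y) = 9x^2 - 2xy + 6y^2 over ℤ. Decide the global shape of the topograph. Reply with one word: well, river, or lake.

D = b²−4ac = (-2)² − 4·9·6 = -212
D < 0 ⇒ definite ⇒ every region one sign ⇒ single well

well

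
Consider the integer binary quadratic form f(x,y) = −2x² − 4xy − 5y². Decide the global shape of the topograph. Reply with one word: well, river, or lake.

D = b²−4ac = (-4)² − 4·(-2)·(-5) = -24
D < 0 ⇒ definite ⇒ every region one sign ⇒ single well

well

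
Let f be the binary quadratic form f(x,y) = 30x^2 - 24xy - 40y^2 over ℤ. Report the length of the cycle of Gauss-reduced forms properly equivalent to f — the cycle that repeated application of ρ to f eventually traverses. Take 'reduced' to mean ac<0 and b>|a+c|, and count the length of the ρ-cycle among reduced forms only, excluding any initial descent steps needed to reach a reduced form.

D = 5376, ⌊√D⌋ = 73
descent: ρ → (-40,24,30)  [lands on river]
river: ρ → (30,36,-34)
river: ρ → (-34,32,32)
river: ρ → (32,32,-34)
river: ρ → (-34,36,30)
river: ρ → (30,24,-40)
river: ρ → (-40,56,14)
river: ρ → (14,56,-40)
ρ-cycle length = 8 (tail of 1 descent step not counted)

8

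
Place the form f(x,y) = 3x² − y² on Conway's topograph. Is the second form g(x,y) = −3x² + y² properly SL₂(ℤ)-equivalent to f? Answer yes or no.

D₁ = 12, D₂ = 12
river cycle of f (length 2): (-1, 2, 2), (2, 2, -1)
river cycle of g (length 2): (1, 2, -2), (-2, 2, 1)
cycles differ ⇒ inequivalent

no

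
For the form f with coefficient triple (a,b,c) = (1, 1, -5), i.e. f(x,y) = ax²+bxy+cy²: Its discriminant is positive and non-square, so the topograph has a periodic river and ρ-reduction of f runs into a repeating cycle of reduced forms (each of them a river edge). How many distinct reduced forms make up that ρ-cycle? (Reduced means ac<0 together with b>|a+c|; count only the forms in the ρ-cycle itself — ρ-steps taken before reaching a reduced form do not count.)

D = 21, ⌊√D⌋ = 4
descent: ρ → (-5,-1,1)
descent: ρ → (1,3,-3)  [lands on river]
river: ρ → (-3,3,1)
ρ-cycle length = 2 (tail of 2 descent steps not counted)

2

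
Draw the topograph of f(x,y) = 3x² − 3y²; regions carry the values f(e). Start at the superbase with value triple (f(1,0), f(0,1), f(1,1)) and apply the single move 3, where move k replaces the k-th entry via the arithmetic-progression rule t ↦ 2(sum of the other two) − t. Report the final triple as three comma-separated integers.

start (3,-3,0) = (f(1,0),f(0,1),f(1,1))
replace slot 3: 2·(3+(-3)) − 0 = 0 → (3,-3,0)

3,-3,0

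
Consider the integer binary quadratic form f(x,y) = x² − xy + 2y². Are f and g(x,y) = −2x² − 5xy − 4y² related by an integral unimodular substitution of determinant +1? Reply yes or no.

D₁ = -7, D₂ = -7
f: translate: b→1 (≡-1 mod 2), so (1,-1,2)→(1,1,2)
f: reduced (well bottom): (1,1,2) with a≤c, −a<b≤a
g is negative-definite; reduce −g:
−g: translate: b→1 (≡5 mod 4), so (2,5,4)→(2,1,1)
−g: flip: (2,1,1)→(1,-1,2)
−g: translate: b→1 (≡-1 mod 2), so (1,-1,2)→(1,1,2)
−g: reduced (well bottom): (1,1,2) with a≤c, −a<b≤a
flip sign back: reduced form of g is (-1,-1,-2)
reduced forms (1, 1, 2) vs (-1, -1, -2) ⇒ inequivalent

no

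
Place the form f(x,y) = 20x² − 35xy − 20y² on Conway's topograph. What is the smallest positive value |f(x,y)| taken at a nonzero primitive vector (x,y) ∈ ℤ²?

descent: ρ → (-20,35,20)  [lands on river]
river: ρ → (20,45,-10)
river: ρ → (-10,35,40)
river: ρ → (40,45,-5)
river: ρ → (-5,45,40)
river: ρ → (40,35,-10)
river: ρ → (-10,45,20)
river: ρ → (20,35,-20)
river: ρ → (-20,45,10)
river: ρ → (10,35,-40)
river: ρ → (-40,45,5)
river: ρ → (5,45,-40)
river: ρ → (-40,35,10)
river: ρ → (10,45,-20)
closes: descent 1, river 14
min |a| on river = 5

5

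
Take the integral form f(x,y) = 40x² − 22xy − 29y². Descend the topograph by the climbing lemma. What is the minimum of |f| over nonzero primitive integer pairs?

descent: ρ → (-29,22,40)  [lands on river]
river: ρ → (40,58,-11)
river: ρ → (-11,52,55)
river: ρ → (55,58,-8)
river: ρ → (-8,70,7)
river: ρ → (7,70,-8)
river: ρ → (-8,58,55)
river: ρ → (55,52,-11)
river: ρ → (-11,58,40)
river: ρ → (40,22,-29)
river: ρ → (-29,36,33)
river: ρ → (33,30,-32)
river: ρ → (-32,34,31)
river: ρ → (31,28,-35)
river: ρ → (-35,42,24)
river: ρ → (24,54,-23)
river: ρ → (-23,38,40)
river: ρ → (40,42,-21)
river: ρ → (-21,42,40)
river: ρ → (40,38,-23)
river: ρ → (-23,54,24)
river: ρ → (24,42,-35)
river: ρ → (-35,28,31)
river: ρ → (31,34,-32)
river: ρ → (-32,30,33)
river: ρ → (33,36,-29)
closes: descent 1, river 26
min |a| on river = 7

7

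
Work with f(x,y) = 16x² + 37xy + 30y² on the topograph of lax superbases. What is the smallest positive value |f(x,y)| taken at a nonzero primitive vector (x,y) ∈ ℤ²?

translate: b→5 (≡37 mod 32), so (16,37,30)→(16,5,9)
flip: (16,5,9)→(9,-5,16)
reduced (well bottom): (9,-5,16) with a≤c, −a<b≤a
well minimum = a = 9

9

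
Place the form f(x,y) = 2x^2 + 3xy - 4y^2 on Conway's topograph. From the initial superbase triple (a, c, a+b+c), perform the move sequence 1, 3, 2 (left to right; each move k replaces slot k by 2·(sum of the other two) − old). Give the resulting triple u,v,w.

start (2,-4,1) = (f(1,0),f(0,1),f(1,1))
replace slot 1: 2·((-4)+1) − 2 = -8 → (-8,-4,1)
replace slot 3: 2·((-8)+(-4)) − 1 = -25 → (-8,-4,-25)
replace slot 2: 2·((-8)+(-25)) − (-4) = -62 → (-8,-62,-25)

-8,-62,-25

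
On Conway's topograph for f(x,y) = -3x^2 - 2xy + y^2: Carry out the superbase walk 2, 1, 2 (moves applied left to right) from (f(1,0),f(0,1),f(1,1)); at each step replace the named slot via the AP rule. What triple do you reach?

start (-3,1,-4) = (f(1,0),f(0,1),f(1,1))
replace slot 2: 2·((-3)+(-4)) − 1 = -15 → (-3,-15,-4)
replace slot 1: 2·((-15)+(-4)) − (-3) = -35 → (-35,-15,-4)
replace slot 2: 2·((-35)+(-4)) − (-15) = -63 → (-35,-63,-4)

-35,-63,-4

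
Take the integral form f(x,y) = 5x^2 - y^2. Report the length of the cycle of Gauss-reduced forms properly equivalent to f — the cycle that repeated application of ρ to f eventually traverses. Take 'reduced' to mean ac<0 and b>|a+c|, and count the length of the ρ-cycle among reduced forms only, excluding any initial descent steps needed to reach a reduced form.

D = 20, ⌊√D⌋ = 4
descent: ρ → (-1,4,1)  [lands on river]
river: ρ → (1,4,-1)
ρ-cycle length = 2 (tail of 1 descent step not counted)

2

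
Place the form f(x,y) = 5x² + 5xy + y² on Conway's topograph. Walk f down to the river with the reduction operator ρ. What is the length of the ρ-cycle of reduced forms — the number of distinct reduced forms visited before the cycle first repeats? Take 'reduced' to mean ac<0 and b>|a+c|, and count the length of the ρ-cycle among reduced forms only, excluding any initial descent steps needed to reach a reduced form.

D = 5, ⌊√D⌋ = 2
descent: ρ → (1,1,-1)  [lands on river]
river: ρ → (-1,1,1)
ρ-cycle length = 2 (tail of 1 descent step not counted)

2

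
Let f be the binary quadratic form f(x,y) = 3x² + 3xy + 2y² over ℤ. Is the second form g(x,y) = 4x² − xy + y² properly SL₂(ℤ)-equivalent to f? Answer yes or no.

D₁ = -15, D₂ = -15
f: flip: (3,3,2)→(2,-3,3)
f: translate: b→1 (≡-3 mod 4), so (2,-3,3)→(2,1,2)
f: reduced (well bottom): (2,1,2) with a≤c, −a<b≤a
g: flip: (4,-1,1)→(1,1,4)
g: reduced (well bottom): (1,1,4) with a≤c, −a<b≤a
reduced forms (2, 1, 2) vs (1, 1, 4) ⇒ inequivalent

no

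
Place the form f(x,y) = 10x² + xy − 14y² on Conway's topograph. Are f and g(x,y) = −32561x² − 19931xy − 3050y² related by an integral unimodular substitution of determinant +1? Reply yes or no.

D₁ = 561, D₂ = 561
river cycle of f (length 16): (10, 21, -3), (-3, 21, 10), (10, 19, -5), (-5, 21, 6), (6, 15, -14), (-14, 13, 7), (7, 15, -12), (-12, 9, 10), (10, 11, -11), (-11, 11, 10), … (6 more)
river cycle of g (length 16): (10, 21, -3), (-3, 21, 10), (10, 19, -5), (-5, 21, 6), (6, 15, -14), (-14, 13, 7), (7, 15, -12), (-12, 9, 10), (10, 11, -11), (-11, 11, 10), … (6 more)
cycles coincide ⇒ equivalent

yes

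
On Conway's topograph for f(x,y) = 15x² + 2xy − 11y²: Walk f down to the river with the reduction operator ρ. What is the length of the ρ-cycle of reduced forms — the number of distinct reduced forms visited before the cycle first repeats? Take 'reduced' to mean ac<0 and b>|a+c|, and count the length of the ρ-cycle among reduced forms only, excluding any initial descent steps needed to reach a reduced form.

D = 664, ⌊√D⌋ = 25
descent: ρ → (-11,20,6)  [lands on river]
river: ρ → (6,16,-17)
river: ρ → (-17,18,5)
river: ρ → (5,22,-9)
river: ρ → (-9,14,13)
river: ρ → (13,12,-10)
river: ρ → (-10,8,15)
river: ρ → (15,22,-3)
river: ρ → (-3,20,22)
river: ρ → (22,24,-1)
river: ρ → (-1,24,22)
river: ρ → (22,20,-3)
river: ρ → (-3,22,15)
river: ρ → (15,8,-10)
river: ρ → (-10,12,13)
river: ρ → (13,14,-9)
river: ρ → (-9,22,5)
river: ρ → (5,18,-17)
river: ρ → (-17,16,6)
river: ρ → (6,20,-11)
river: ρ → (-11,24,2)
river: ρ → (2,24,-11)
ρ-cycle length = 22 (tail of 1 descent step not counted)

22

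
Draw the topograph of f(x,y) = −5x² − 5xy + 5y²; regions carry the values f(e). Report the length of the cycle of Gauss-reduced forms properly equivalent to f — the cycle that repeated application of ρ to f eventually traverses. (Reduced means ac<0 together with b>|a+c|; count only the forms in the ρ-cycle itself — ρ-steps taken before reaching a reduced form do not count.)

D = 125, ⌊√D⌋ = 11
descent: ρ → (5,5,-5)  [lands on river]
river: ρ → (-5,5,5)
ρ-cycle length = 2 (tail of 1 descent step not counted)

2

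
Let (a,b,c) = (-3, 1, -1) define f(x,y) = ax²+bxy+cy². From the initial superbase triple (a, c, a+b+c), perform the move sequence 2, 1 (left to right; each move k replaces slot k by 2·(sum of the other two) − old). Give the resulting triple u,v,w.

start (-3,-1,-3) = (f(1,0),f(0,1),f(1,1))
replace slot 2: 2·((-3)+(-3)) − (-1) = -11 → (-3,-11,-3)
replace slot 1: 2·((-11)+(-3)) − (-3) = -25 → (-25,-11,-3)

-25,-11,-3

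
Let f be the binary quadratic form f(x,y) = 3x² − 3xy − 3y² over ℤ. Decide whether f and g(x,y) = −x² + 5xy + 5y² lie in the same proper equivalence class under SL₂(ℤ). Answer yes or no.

D₁ = 45, D₂ = 45
river cycle of f (length 2): (-3, 3, 3), (3, 3, -3)
river cycle of g (length 2): (5, 5, -1), (-1, 5, 5)
cycles differ ⇒ inequivalent

no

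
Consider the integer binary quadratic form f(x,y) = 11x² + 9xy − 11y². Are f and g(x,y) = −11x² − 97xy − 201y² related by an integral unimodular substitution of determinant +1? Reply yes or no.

D₁ = 565, D₂ = 565
river cycle of f (length 10): (-11, 13, 9), (9, 23, -1), (-1, 23, 9), (9, 13, -11), (-11, 9, 11), (11, 13, -9), (-9, 23, 1), (1, 23, -9), (-9, 13, 11), (11, 9, -11)
river cycle of g (length 10): (-11, 13, 9), (9, 23, -1), (-1, 23, 9), (9, 13, -11), (-11, 9, 11), (11, 13, -9), (-9, 23, 1), (1, 23, -9), (-9, 13, 11), (11, 9, -11)
cycles coincide ⇒ equivalent

yes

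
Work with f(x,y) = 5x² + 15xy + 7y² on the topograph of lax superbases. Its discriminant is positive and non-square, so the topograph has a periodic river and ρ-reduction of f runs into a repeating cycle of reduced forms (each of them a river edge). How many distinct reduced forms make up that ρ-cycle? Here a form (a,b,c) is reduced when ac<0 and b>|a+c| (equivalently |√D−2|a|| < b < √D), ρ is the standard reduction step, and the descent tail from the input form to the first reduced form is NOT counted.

D = 85, ⌊√D⌋ = 9
descent: ρ → (7,-1,-3)
descent: ρ → (-3,7,3)  [lands on river]
river: ρ → (3,5,-5)
river: ρ → (-5,5,3)
river: ρ → (3,7,-3)
river: ρ → (-3,5,5)
river: ρ → (5,5,-3)
ρ-cycle length = 6 (tail of 2 descent steps not counted)

6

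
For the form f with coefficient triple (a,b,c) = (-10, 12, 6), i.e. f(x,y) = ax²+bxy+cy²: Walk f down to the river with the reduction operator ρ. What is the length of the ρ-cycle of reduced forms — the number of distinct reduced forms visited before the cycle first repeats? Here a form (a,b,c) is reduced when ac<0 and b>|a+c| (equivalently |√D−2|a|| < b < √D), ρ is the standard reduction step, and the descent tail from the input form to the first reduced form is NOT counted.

D = 384, ⌊√D⌋ = 19
river: ρ → (6,12,-10)
river: ρ → (-10,8,8)
river: ρ → (8,8,-10)
river: ρ → (-10,12,6)
ρ-cycle length = 4 (tail of 0 descent steps not counted)

4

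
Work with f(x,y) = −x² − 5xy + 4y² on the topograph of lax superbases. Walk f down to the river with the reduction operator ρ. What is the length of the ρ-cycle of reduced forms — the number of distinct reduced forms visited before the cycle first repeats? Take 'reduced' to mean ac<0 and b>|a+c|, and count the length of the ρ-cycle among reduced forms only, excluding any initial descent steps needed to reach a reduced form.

D = 41, ⌊√D⌋ = 6
descent: ρ → (4,5,-1)  [lands on river]
river: ρ → (-1,5,4)
river: ρ → (4,3,-2)
river: ρ → (-2,5,2)
river: ρ → (2,3,-4)
river: ρ → (-4,5,1)
river: ρ → (1,5,-4)
river: ρ → (-4,3,2)
river: ρ → (2,5,-2)
river: ρ → (-2,3,4)
ρ-cycle length = 10 (tail of 1 descent step not counted)

10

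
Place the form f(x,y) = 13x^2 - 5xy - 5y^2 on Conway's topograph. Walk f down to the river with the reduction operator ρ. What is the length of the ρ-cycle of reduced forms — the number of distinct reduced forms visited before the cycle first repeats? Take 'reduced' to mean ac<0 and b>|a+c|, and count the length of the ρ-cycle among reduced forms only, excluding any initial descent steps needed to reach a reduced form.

D = 285, ⌊√D⌋ = 16
descent: ρ → (-5,15,3)  [lands on river]
river: ρ → (3,15,-5)
ρ-cycle length = 2 (tail of 1 descent step not counted)

2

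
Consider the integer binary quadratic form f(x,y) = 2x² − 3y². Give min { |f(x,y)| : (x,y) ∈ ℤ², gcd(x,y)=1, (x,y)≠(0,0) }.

descent: ρ → (-3,0,2)
descent: ρ → (2,4,-1)  [lands on river]
river: ρ → (-1,4,2)
closes: descent 2, river 2
min |a| on river = 1

1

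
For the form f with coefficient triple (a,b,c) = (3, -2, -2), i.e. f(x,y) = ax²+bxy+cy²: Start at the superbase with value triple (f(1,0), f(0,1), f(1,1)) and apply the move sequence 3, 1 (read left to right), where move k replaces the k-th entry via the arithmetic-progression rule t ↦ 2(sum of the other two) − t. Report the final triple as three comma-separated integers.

start (3,-2,-1) = (f(1,0),f(0,1),f(1,1))
replace slot 3: 2·(3+(-2)) − (-1) = 3 → (3,-2,3)
replace slot 1: 2·((-2)+3) − 3 = -1 → (-1,-2,3)

-1,-2,3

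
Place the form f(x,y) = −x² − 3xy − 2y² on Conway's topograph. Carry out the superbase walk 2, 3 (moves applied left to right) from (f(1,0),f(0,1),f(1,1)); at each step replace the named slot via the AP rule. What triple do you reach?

start (-1,-2,-6) = (f(1,0),f(0,1),f(1,1))
replace slot 2: 2·((-1)+(-6)) − (-2) = -12 → (-1,-12,-6)
replace slot 3: 2·((-1)+(-12)) − (-6) = -20 → (-1,-12,-20)

-1,-12,-20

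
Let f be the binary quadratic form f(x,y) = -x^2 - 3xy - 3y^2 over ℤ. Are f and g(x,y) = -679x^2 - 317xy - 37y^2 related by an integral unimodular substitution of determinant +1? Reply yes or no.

D₁ = -3, D₂ = -3
f is negative-definite; reduce −f:
−f: translate: b→1 (≡3 mod 2), so (1,3,3)→(1,1,1)
−f: reduced (well bottom): (1,1,1) with a≤c, −a<b≤a
flip sign back: reduced form of f is (-1,-1,-1)
g is negative-definite; reduce −g:
−g: flip: (679,317,37)→(37,-317,679)
−g: translate: b→-21 (≡-317 mod 74), so (37,-317,679)→(37,-21,3)
−g: flip: (37,-21,3)→(3,21,37)
−g: translate: b→3 (≡21 mod 6), so (3,21,37)→(3,3,1)
−g: flip: (3,3,1)→(1,-3,3)
−g: translate: b→1 (≡-3 mod 2), so (1,-3,3)→(1,1,1)
−g: reduced (well bottom): (1,1,1) with a≤c, −a<b≤a
flip sign back: reduced form of g is (-1,-1,-1)
reduced forms (-1, -1, -1) vs (-1, -1, -1) ⇒ equivalent

yes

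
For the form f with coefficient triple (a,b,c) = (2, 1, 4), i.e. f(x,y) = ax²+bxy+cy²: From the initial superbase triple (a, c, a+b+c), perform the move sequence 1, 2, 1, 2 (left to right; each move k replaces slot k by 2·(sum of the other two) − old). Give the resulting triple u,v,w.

start (2,4,7) = (f(1,0),f(0,1),f(1,1))
replace slot 1: 2·(4+7) − 2 = 20 → (20,4,7)
replace slot 2: 2·(20+7) − 4 = 50 → (20,50,7)
replace slot 1: 2·(50+7) − 20 = 94 → (94,50,7)
replace slot 2: 2·(94+7) − 50 = 152 → (94,152,7)

94,152,7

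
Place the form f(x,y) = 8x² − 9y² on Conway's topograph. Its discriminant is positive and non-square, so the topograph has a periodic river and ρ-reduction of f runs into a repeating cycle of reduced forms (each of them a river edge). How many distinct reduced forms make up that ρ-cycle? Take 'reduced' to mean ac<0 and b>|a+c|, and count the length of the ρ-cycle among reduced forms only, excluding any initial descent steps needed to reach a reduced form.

D = 288, ⌊√D⌋ = 16
descent: ρ → (-9,0,8)
descent: ρ → (8,16,-1)  [lands on river]
river: ρ → (-1,16,8)
ρ-cycle length = 2 (tail of 2 descent steps not counted)

2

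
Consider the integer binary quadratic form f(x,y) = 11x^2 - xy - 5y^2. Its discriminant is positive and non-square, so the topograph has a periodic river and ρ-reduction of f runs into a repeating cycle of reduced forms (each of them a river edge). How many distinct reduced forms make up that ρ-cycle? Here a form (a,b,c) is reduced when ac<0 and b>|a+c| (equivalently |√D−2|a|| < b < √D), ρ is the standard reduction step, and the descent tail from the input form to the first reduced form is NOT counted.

D = 221, ⌊√D⌋ = 14
descent: ρ → (-5,11,5)  [lands on river]
river: ρ → (5,9,-7)
river: ρ → (-7,5,7)
river: ρ → (7,9,-5)
ρ-cycle length = 4 (tail of 1 descent step not counted)

4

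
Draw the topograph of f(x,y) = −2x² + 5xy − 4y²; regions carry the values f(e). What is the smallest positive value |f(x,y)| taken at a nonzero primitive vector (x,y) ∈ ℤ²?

translate: b→-1 (≡-5 mod 4), so (2,-5,4)→(2,-1,1)
flip: (2,-1,1)→(1,1,2)
reduced (well bottom): (1,1,2) with a≤c, −a<b≤a
well minimum |f| = |-1| = 1 (negative-definite)

1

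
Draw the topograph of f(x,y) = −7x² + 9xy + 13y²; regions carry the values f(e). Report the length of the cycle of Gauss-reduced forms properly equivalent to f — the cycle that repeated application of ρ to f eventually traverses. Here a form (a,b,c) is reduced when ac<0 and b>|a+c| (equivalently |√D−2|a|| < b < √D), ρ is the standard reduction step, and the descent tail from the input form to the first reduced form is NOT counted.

D = 445, ⌊√D⌋ = 21
river: ρ → (13,17,-3)
river: ρ → (-3,19,7)
river: ρ → (7,9,-13)
river: ρ → (-13,17,3)
river: ρ → (3,19,-7)
river: ρ → (-7,9,13)
ρ-cycle length = 6 (tail of 0 descent steps not counted)

6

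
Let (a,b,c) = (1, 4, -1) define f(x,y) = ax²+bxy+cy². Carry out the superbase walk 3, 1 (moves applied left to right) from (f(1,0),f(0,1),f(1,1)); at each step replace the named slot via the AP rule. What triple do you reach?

start (1,-1,4) = (f(1,0),f(0,1),f(1,1))
replace slot 3: 2·(1+(-1)) − 4 = -4 → (1,-1,-4)
replace slot 1: 2·((-1)+(-4)) − 1 = -11 → (-11,-1,-4)

-11,-1,-4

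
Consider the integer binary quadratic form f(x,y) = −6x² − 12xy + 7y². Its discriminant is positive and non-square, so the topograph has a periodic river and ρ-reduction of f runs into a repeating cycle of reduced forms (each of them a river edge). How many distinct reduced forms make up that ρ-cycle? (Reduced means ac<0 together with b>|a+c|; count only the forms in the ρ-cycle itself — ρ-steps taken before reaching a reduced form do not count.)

D = 312, ⌊√D⌋ = 17
descent: ρ → (7,12,-6)  [lands on river]
river: ρ → (-6,12,7)
river: ρ → (7,16,-2)
river: ρ → (-2,16,7)
ρ-cycle length = 4 (tail of 1 descent step not counted)

4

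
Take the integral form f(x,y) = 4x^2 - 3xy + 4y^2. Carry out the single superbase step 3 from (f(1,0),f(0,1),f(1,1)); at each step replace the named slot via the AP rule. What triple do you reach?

start (4,4,5) = (f(1,0),f(0,1),f(1,1))
replace slot 3: 2·(4+4) − 5 = 11 → (4,4,11)

4,4,11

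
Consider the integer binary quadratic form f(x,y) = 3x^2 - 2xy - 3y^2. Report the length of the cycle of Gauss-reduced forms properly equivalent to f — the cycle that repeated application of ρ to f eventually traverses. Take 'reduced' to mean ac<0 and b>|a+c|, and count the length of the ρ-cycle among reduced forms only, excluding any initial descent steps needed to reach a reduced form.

D = 40, ⌊√D⌋ = 6
descent: ρ → (-3,2,3)  [lands on river]
river: ρ → (3,4,-2)
river: ρ → (-2,4,3)
river: ρ → (3,2,-3)
river: ρ → (-3,4,2)
river: ρ → (2,4,-3)
ρ-cycle length = 6 (tail of 1 descent step not counted)

6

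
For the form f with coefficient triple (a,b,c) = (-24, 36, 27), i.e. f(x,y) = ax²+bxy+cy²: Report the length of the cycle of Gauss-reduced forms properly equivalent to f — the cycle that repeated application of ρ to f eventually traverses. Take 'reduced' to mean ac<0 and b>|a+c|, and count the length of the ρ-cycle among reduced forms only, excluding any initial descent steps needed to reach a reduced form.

D = 3888, ⌊√D⌋ = 62
river: ρ → (27,18,-33)
river: ρ → (-33,48,12)
river: ρ → (12,48,-33)
river: ρ → (-33,18,27)
river: ρ → (27,36,-24)
river: ρ → (-24,60,3)
river: ρ → (3,60,-24)
river: ρ → (-24,36,27)
ρ-cycle length = 8 (tail of 0 descent steps not counted)

8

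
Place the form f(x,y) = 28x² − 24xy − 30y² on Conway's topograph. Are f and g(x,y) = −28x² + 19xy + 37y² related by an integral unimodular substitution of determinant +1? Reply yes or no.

D₁ = 3936, D₂ = 4505
discriminants differ ⇒ not SL₂(ℤ)-equivalent

no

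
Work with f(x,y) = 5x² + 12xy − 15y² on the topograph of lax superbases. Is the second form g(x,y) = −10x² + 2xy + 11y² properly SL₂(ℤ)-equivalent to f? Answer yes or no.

D₁ = 444, D₂ = 444
river cycle of f (length 6): (-15, 18, 2), (2, 18, -15), (-15, 12, 5), (5, 18, -6), (-6, 18, 5), (5, 12, -15)
river cycle of g (length 6): (11, 20, -1), (-1, 20, 11), (11, 2, -10), (-10, 18, 3), (3, 18, -10), (-10, 2, 11)
cycles differ ⇒ inequivalent

no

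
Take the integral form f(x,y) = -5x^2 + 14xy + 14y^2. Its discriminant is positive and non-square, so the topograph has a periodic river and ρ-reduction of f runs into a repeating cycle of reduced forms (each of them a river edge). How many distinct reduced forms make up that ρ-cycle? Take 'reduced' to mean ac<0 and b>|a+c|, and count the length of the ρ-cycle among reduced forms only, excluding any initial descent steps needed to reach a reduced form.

D = 476, ⌊√D⌋ = 21
river: ρ → (14,14,-5)
river: ρ → (-5,16,11)
river: ρ → (11,6,-10)
river: ρ → (-10,14,7)
river: ρ → (7,14,-10)
river: ρ → (-10,6,11)
river: ρ → (11,16,-5)
river: ρ → (-5,14,14)
ρ-cycle length = 8 (tail of 0 descent steps not counted)

8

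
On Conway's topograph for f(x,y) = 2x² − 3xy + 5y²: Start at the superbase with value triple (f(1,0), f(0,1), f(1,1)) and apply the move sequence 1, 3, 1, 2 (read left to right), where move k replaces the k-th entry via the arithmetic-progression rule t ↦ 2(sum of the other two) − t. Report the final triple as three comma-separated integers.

start (2,5,4) = (f(1,0),f(0,1),f(1,1))
replace slot 1: 2·(5+4) − 2 = 16 → (16,5,4)
replace slot 3: 2·(16+5) − 4 = 38 → (16,5,38)
replace slot 1: 2·(5+38) − 16 = 70 → (70,5,38)
replace slot 2: 2·(70+38) − 5 = 211 → (70,211,38)

70,211,38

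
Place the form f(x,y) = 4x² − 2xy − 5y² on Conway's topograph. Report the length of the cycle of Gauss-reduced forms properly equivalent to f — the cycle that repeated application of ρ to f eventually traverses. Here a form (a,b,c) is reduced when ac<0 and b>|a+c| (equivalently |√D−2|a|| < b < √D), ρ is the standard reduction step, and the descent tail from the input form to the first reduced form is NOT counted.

D = 84, ⌊√D⌋ = 9
descent: ρ → (-5,2,4)  [lands on river]
river: ρ → (4,6,-3)
river: ρ → (-3,6,4)
river: ρ → (4,2,-5)
river: ρ → (-5,8,1)
river: ρ → (1,8,-5)
ρ-cycle length = 6 (tail of 1 descent step not counted)

6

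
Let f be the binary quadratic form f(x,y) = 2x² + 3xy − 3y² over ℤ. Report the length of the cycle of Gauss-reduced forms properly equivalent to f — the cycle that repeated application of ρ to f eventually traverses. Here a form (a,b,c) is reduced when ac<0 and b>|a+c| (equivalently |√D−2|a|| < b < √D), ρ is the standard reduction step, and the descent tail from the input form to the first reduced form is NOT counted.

D = 33, ⌊√D⌋ = 5
river: ρ → (-3,3,2)
river: ρ → (2,5,-1)
river: ρ → (-1,5,2)
river: ρ → (2,3,-3)
ρ-cycle length = 4 (tail of 0 descent steps not counted)

4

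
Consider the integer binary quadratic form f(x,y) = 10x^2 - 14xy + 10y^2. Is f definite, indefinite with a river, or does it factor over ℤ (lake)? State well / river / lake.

D = b²−4ac = (-14)² − 4·10·10 = -204
D < 0 ⇒ definite ⇒ every region one sign ⇒ single well

well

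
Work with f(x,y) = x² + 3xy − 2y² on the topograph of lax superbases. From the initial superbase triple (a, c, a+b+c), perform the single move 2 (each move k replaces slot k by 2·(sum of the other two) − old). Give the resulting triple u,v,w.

start (1,-2,2) = (f(1,0),f(0,1),f(1,1))
replace slot 2: 2·(1+2) − (-2) = 8 → (1,8,2)

1,8,2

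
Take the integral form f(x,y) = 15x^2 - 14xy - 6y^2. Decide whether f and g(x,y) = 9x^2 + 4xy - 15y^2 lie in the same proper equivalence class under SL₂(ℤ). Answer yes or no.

D₁ = 556, D₂ = 556
river cycle of f (length 18): (-6, 14, 15), (15, 16, -5), (-5, 14, 18), (18, 22, -1), (-1, 22, 18), (18, 14, -5), (-5, 16, 15), (15, 14, -6), (-6, 22, 3), (3, 20, -13), … (8 more)
river cycle of g (length 18): (9, 22, -2), (-2, 22, 9), (9, 14, -10), (-10, 6, 13), (13, 20, -3), (-3, 22, 6), (6, 14, -15), (-15, 16, 5), (5, 14, -18), (-18, 22, 1), … (8 more)
cycles differ ⇒ inequivalent

no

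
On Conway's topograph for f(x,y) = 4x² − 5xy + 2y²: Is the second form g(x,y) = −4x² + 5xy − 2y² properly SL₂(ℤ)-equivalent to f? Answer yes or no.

D₁ = -7, D₂ = -7
f: translate: b→3 (≡-5 mod 8), so (4,-5,2)→(4,3,1)
f: flip: (4,3,1)→(1,-3,4)
f: translate: b→1 (≡-3 mod 2), so (1,-3,4)→(1,1,2)
f: reduced (well bottom): (1,1,2) with a≤c, −a<b≤a
g is negative-definite; reduce −g:
−g: translate: b→3 (≡-5 mod 8), so (4,-5,2)→(4,3,1)
−g: flip: (4,3,1)→(1,-3,4)
−g: translate: b→1 (≡-3 mod 2), so (1,-3,4)→(1,1,2)
−g: reduced (well bottom): (1,1,2) with a≤c, −a<b≤a
flip sign back: reduced form of g is (-1,-1,-2)
reduced forms (1, 1, 2) vs (-1, -1, -2) ⇒ inequivalent

no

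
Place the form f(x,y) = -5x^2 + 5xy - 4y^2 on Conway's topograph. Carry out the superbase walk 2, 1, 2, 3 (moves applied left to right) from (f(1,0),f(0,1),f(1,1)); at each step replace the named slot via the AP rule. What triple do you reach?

start (-5,-4,-4) = (f(1,0),f(0,1),f(1,1))
replace slot 2: 2·((-5)+(-4)) − (-4) = -14 → (-5,-14,-4)
replace slot 1: 2·((-14)+(-4)) − (-5) = -31 → (-31,-14,-4)
replace slot 2: 2·((-31)+(-4)) − (-14) = -56 → (-31,-56,-4)
replace slot 3: 2·((-31)+(-56)) − (-4) = -170 → (-31,-56,-170)

-31,-56,-170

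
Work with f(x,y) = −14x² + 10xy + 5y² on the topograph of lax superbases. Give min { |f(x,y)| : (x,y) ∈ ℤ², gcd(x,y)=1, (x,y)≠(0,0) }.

river: ρ → (5,10,-14)
river: ρ → (-14,18,1)
river: ρ → (1,18,-14)
river: ρ → (-14,10,5)
closes: descent 0, river 4
min |a| on river = 1

1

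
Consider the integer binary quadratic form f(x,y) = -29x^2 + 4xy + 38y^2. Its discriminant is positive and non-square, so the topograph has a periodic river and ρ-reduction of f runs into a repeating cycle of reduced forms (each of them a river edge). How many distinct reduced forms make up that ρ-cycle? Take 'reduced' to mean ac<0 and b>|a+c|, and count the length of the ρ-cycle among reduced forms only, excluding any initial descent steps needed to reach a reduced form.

D = 4424, ⌊√D⌋ = 66
descent: ρ → (38,-4,-29)
descent: ρ → (-29,62,5)  [lands on river]
river: ρ → (5,58,-53)
river: ρ → (-53,48,10)
river: ρ → (10,52,-43)
river: ρ → (-43,34,19)
river: ρ → (19,42,-35)
river: ρ → (-35,28,26)
river: ρ → (26,24,-37)
river: ρ → (-37,50,13)
river: ρ → (13,54,-29)
ρ-cycle length = 10 (tail of 2 descent steps not counted)

10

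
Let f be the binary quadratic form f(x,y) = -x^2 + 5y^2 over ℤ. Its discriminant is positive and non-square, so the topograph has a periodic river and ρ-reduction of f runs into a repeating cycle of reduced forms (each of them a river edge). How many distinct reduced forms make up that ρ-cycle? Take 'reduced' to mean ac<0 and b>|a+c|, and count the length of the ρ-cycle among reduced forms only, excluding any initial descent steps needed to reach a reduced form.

D = 20, ⌊√D⌋ = 4
descent: ρ → (5,0,-1)
descent: ρ → (-1,4,1)  [lands on river]
river: ρ → (1,4,-1)
ρ-cycle length = 2 (tail of 2 descent steps not counted)

2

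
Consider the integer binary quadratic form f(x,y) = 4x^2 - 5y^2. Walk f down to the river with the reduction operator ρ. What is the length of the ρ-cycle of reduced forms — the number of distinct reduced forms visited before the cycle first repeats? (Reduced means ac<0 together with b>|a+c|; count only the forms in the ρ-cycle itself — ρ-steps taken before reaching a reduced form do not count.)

D = 80, ⌊√D⌋ = 8
descent: ρ → (-5,0,4)
descent: ρ → (4,8,-1)  [lands on river]
river: ρ → (-1,8,4)
ρ-cycle length = 2 (tail of 2 descent steps not counted)

2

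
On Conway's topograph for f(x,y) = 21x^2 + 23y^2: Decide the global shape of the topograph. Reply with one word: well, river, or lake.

D = b²−4ac = 0² − 4·21·23 = -1932
D < 0 ⇒ definite ⇒ every region one sign ⇒ single well

well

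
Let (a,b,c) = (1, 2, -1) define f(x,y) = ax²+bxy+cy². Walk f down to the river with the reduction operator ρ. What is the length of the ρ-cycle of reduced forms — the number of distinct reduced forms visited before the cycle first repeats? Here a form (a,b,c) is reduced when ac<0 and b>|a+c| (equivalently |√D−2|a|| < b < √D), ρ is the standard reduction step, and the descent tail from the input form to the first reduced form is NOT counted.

D = 8, ⌊√D⌋ = 2
river: ρ → (-1,2,1)
river: ρ → (1,2,-1)
ρ-cycle length = 2 (tail of 0 descent steps not counted)

2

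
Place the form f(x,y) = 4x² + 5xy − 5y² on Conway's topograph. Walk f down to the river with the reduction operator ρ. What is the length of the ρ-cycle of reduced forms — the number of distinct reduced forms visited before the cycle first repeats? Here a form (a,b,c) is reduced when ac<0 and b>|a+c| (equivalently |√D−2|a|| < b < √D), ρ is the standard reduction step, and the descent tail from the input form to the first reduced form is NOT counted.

D = 105, ⌊√D⌋ = 10
river: ρ → (-5,5,4)
river: ρ → (4,3,-6)
river: ρ → (-6,9,1)
river: ρ → (1,9,-6)
river: ρ → (-6,3,4)
river: ρ → (4,5,-5)
ρ-cycle length = 6 (tail of 0 descent steps not counted)

6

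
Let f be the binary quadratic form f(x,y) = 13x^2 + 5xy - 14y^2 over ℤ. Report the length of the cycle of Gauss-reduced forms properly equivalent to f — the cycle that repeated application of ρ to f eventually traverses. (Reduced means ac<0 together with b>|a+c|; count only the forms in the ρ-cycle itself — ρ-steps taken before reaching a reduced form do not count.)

D = 753, ⌊√D⌋ = 27
river: ρ → (-14,23,4)
river: ρ → (4,25,-8)
river: ρ → (-8,23,7)
river: ρ → (7,19,-14)
river: ρ → (-14,9,12)
river: ρ → (12,15,-11)
river: ρ → (-11,7,16)
river: ρ → (16,25,-2)
river: ρ → (-2,27,3)
river: ρ → (3,27,-2)
river: ρ → (-2,25,16)
river: ρ → (16,7,-11)
river: ρ → (-11,15,12)
river: ρ → (12,9,-14)
river: ρ → (-14,19,7)
river: ρ → (7,23,-8)
river: ρ → (-8,25,4)
river: ρ → (4,23,-14)
river: ρ → (-14,5,13)
river: ρ → (13,21,-6)
river: ρ → (-6,27,1)
river: ρ → (1,27,-6)
river: ρ → (-6,21,13)
river: ρ → (13,5,-14)
ρ-cycle length = 24 (tail of 0 descent steps not counted)

24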